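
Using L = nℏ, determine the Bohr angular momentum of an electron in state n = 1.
1.05457e-34 J·s (or 1ℏ)

In the Bohr model, angular momentum is quantized:
L = nℏ

where ℏ = h/(2π) = 1.0545718e-34 J·s

For n = 1:
L = 1 × 1.0545718e-34 J·s
L = 1.05457e-34 J·s

This can also be written as L = 1ℏ.
The angular momentum is an integer multiple of the reduced Planck constant.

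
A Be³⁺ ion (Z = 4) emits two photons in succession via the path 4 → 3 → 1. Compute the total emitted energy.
204.08550 eV

The energy levels of Be³⁺ are E_n = -13.6057 × 4² / n² eV.

First transition (4 → 3):
ΔE₁ = |E_3 - E_4|
ΔE₁ = |-24.18791111111 - (-13.60570000000)| = 10.58221111 eV

Second transition (3 → 1):
ΔE₂ = |E_1 - E_3|
ΔE₂ = |-217.69120000000 - (-24.18791111111)| = 193.50328889 eV

Total energy released:
E_total = ΔE₁ + ΔE₂ = 10.58221111 + 193.50328889 = 204.08550 eV

Note: This equals the direct transition 4 → 1: 204.08550 eV ✓
Energy is conserved regardless of the path taken.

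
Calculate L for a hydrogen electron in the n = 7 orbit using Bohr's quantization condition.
7.38e-34 J·s (or 7ℏ)

In the Bohr model, angular momentum is quantized:
L = nℏ

where ℏ = h/(2π) = 1.0546e-34 J·s

For n = 7:
L = 7 × 1.0546e-34 J·s
L = 7.38e-34 J·s

This can also be written as L = 7ℏ.
The angular momentum is an integer multiple of the reduced Planck constant.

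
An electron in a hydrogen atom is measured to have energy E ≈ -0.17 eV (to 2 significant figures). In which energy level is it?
n = 9

The exact energy levels follow E_n = -13.6057 eV / n².

The measured value (-0.17 eV) is reported to only 2 significant figures, so we must test candidate n values and see which one matches to that precision.

Candidate energies:
  n = 7:  E = -13.6057/7² = -0.27767 eV
  n = 8:  E = -13.6057/8² = -0.21259 eV
  n = 9:  E = -13.6057/9² = -0.16797 eV  ← matches
  n = 10:  E = -13.6057/10² = -0.13606 eV
  n = 11:  E = -13.6057/11² = -0.11244 eV

Checking against the measurement of -0.17 eV (2 sig figs), only n = 9 agrees:
E_9 = -0.16797 eV, which rounds to -0.17 eV ✓

Therefore n = 9.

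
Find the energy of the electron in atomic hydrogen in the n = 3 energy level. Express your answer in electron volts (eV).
-1.51 eV

The energy levels of a hydrogen-like atom are given by:
E_n = -13.6057 eV / n²

For n = 3:
E_3 = -13.6057 eV / 3²
E_3 = -13.6057 eV / 9
E_3 = -1.51 eV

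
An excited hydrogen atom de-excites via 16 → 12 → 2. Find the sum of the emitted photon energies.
3.348278 eV

The energy levels of hydrogen are E_n = -13.6057 / n² eV.

First transition (16 → 12):
ΔE₁ = |E_12 - E_16|
ΔE₁ = |-0.094484027778 - (-0.053147265625)| = 0.041336762 eV

Second transition (12 → 2):
ΔE₂ = |E_2 - E_12|
ΔE₂ = |-3.401425000000 - (-0.094484027778)| = 3.306940972 eV

Total energy released:
E_total = ΔE₁ + ΔE₂ = 0.041336762 + 3.306940972 = 3.348278 eV

Note: This equals the direct transition 16 → 2: 3.348278 eV ✓
Energy is conserved regardless of the path taken.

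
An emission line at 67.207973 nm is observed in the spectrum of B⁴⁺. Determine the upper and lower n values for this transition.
n = 11 → n = 4

First, find the photon energy from the wavelength (hc = 1239.84 eV·nm):
E = hc/λ = 1239.84 eV·nm / 67.207973 nm = 18.447811 eV

The energy levels of B⁴⁺ satisfy E_n = -13.6057 × 5² / n² eV, so an emission n_i → n_f releases
ΔE = 13.6057 × 5² × (1/n_f² − 1/n_i²) eV.

Setting ΔE equal to the photon energy:
1/n_f² − 1/n_i² = 18.447811 / (13.6057 × 5²) = 0.054235537

Since 1/n_i² must be positive, we need 1/n_f² > 0.054235537, i.e. n_f ≤ 4. For each allowed n_f, solve n_i = (1/n_f² − 0.054235537)^(−1/2) and check whether it is a whole number:
  n_f = 1: 1/n_i² = 1.000000000 − 0.054235537 = 0.945764463 → n_i = 1.028  (not an integer) ✗
  n_f = 2: 1/n_i² = 0.250000000 − 0.054235537 = 0.195764463 → n_i = 2.260  (not an integer) ✗
  n_f = 3: 1/n_i² = 0.111111111 − 0.054235537 = 0.056875574 → n_i = 4.193  (not an integer) ✗
  n_f = 4: 1/n_i² = 0.062500000 − 0.054235537 = 0.008264463 → n_i = 11.000  → integer, n_i = 11 ✓

Only n_f = 4 gives an integer upper level, n_i = 11.

The transition is from n = 11 to n = 4 (emission).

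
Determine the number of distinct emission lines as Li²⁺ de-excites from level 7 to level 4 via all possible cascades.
6

The electron can occupy levels n = 4, 5, ..., 7 during de-excitation — that is m = 7 - 4 + 1 = 4 distinct levels.

The number of distinct spectral lines equals the number of ways to choose 2 of these m levels (each pair gives one possible emission transition):

Number of lines = m(m-1)/2 = 4×3/2 = 6

These correspond to all possible transitions between the 4 levels:
7 → 6, 7 → 5, 7 → 4, 6 → 5, 6 → 4, 5 → 4

Each transition produces a photon with a unique energy (and thus wavelength). This count does not depend on Z.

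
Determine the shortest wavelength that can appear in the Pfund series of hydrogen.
2278.16283 nm

The series limit corresponds to the transition from n = ∞ to n = 5.
This is the highest energy (shortest wavelength) transition in the Pfund series.

E_∞ = 0 eV
E_5 = -13.6057 / 5² = -0.54422800000 eV

Energy at series limit:
ΔE = E_∞ - E_5 = 0 - (-0.54422800000) = 0.54422800000 eV
λ = hc/E = 1239.84 eV·nm / 0.54422800000 eV = 2278.16283 nm

This energy equals the ionization energy from the n = 5 state of hydrogen.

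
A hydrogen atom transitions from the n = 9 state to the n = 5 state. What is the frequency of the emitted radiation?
9.10e+13 Hz

First, find the transition energy:
E_9 = -13.6057 / 9² = -0.167972 eV
E_5 = -13.6057 / 5² = -0.544228 eV
|ΔE| = |E_5 - E_9| = 0.376256 eV

Convert to Joules: E = 0.376256 eV × (1.602177 × 10⁻¹⁹ J/eV) = 6.0283e-20 J

Using E = hf:
f = E/h = 6.0283e-20 J / (6.62607 × 10⁻³⁴ J·s)
f = 9.10e+13 Hz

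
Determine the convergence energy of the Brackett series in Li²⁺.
7.65 eV

The series limit corresponds to the transition from n = ∞ to n = 4.
This is the highest energy (shortest wavelength) transition in the Brackett series.

E_∞ = 0 eV
E_4 = -13.6057 × 3² / 4² = -7.65 eV

Energy at series limit:
ΔE = E_∞ - E_4 = 0 - (-7.65) = 7.65 eV

This energy equals the ionization energy from the n = 4 state of Li²⁺.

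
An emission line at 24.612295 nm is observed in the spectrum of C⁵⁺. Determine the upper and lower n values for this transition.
n = 11 → n = 3

First, find the photon energy from the wavelength (hc = 1239.84 eV·nm):
E = hc/λ = 1239.84 eV·nm / 24.612295 nm = 50.374823 eV

The energy levels of C⁵⁺ satisfy E_n = -13.6057 × 6² / n² eV, so an emission n_i → n_f releases
ΔE = 13.6057 × 6² × (1/n_f² − 1/n_i²) eV.

Setting ΔE equal to the photon energy:
1/n_f² − 1/n_i² = 50.374823 / (13.6057 × 6²) = 0.10284665

Since 1/n_i² must be positive, we need 1/n_f² > 0.10284665, i.e. n_f ≤ 3. For each allowed n_f, solve n_i = (1/n_f² − 0.10284665)^(−1/2) and check whether it is a whole number:
  n_f = 1: 1/n_i² = 1.00000000 − 0.10284665 = 0.89715335 → n_i = 1.056  (not an integer) ✗
  n_f = 2: 1/n_i² = 0.25000000 − 0.10284665 = 0.14715335 → n_i = 2.607  (not an integer) ✗
  n_f = 3: 1/n_i² = 0.11111111 − 0.10284665 = 0.00826446 → n_i = 11.000  → integer, n_i = 11 ✓

Only n_f = 3 gives an integer upper level, n_i = 11.

The transition is from n = 11 to n = 3 (emission).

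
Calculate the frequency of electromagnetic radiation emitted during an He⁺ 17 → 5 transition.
4.80841e+14 Hz

First, find the transition energy:
E_17 = -13.6057 × 2² / 17² = -0.18831419 eV
E_5 = -13.6057 × 2² / 5² = -2.17691200 eV
|ΔE| = |E_5 - E_17| = 1.98859781 eV

Convert to Joules: E = 1.98859781 eV × (1.602177 × 10⁻¹⁹ J/eV) = 3.1860857e-19 J

Using E = hf:
f = E/h = 3.1860857e-19 J / (6.62607 × 10⁻³⁴ J·s)
f = 4.80841e+14 Hz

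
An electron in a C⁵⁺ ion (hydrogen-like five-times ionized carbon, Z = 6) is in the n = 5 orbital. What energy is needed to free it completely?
19.592208 eV

The ionization energy is the energy needed to remove the electron completely (n → ∞).

For a hydrogen-like ion with Z = 6, E_n = -13.6057 Z² / n² eV.

At n = 5: E_5 = -13.6057 × 6² / 5² = -19.592208000 eV
At n = ∞: E_∞ = 0 eV

Ionization energy = E_∞ - E_5 = 0 - (-19.592208000) = 19.592208000 eV
Ionization energy ≈ 19.592208 eV

This is also called the binding energy of the electron in state n = 5.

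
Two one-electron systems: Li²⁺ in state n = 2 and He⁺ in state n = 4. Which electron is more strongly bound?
Li²⁺ at n = 2 (E = -30.61283 eV)

Using E_n = -13.6057 Z² / n² eV:

Li²⁺ (Z = 3) at n = 2:
E = -13.6057 × 3² / 2² = -13.6057 × 9 / 4 = -30.61282500 eV

He⁺ (Z = 2) at n = 4:
E = -13.6057 × 2² / 4² = -13.6057 × 4 / 16 = -3.40142500 eV

Since -30.61282500 eV < -3.40142500 eV,
Li²⁺ at n = 2 is more tightly bound (requires more energy to ionize).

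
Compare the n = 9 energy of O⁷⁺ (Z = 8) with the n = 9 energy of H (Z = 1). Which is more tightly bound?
O⁷⁺ at n = 9 (E = -10.75018 eV)

Using E_n = -13.6057 Z² / n² eV:

O⁷⁺ (Z = 8) at n = 9:
E = -13.6057 × 8² / 9² = -13.6057 × 64 / 81 = -10.75018272 eV

H (Z = 1) at n = 9:
E = -13.6057 × 1² / 9² = -13.6057 × 1 / 81 = -0.16797160 eV

Since -10.75018272 eV < -0.16797160 eV,
O⁷⁺ at n = 9 is more tightly bound (requires more energy to ionize).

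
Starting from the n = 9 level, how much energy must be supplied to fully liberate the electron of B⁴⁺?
4.199290 eV

The ionization energy is the energy needed to remove the electron completely (n → ∞).

For a hydrogen-like ion with Z = 5, E_n = -13.6057 Z² / n² eV.

At n = 9: E_9 = -13.6057 × 5² / 9² = -4.199290123 eV
At n = ∞: E_∞ = 0 eV

Ionization energy = E_∞ - E_9 = 0 - (-4.199290123) = 4.199290123 eV
Ionization energy ≈ 4.199290 eV

This is also called the binding energy of the electron in state n = 9.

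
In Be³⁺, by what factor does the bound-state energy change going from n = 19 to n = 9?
4.456790

Using E_n = -13.6057 Z² / n² eV with Z = 4:

E_9 = -13.6057 × 4² / 9² = -217.6912 / 81 = -2.687545679012 eV
E_19 = -13.6057 × 4² / 19² = -217.6912 / 361 = -0.603022714681 eV

The ratio is:
E_9/E_19 = (-2.687545679012) / (-0.603022714681)
E_9/E_19 = (-217.6912/81) / (-217.6912/361)
E_9/E_19 = 361/81
E_9/E_19 = 4.456790
(Note: the Z² factors cancel in the ratio.)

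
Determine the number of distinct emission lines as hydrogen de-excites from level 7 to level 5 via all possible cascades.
3

The electron can occupy levels n = 5, 6, ..., 7 during de-excitation — that is m = 7 - 5 + 1 = 3 distinct levels.

The number of distinct spectral lines equals the number of ways to choose 2 of these m levels (each pair gives one possible emission transition):

Number of lines = m(m-1)/2 = 3×2/2 = 3

These correspond to all possible transitions between the 3 levels:
7 → 6, 7 → 5, 6 → 5

Each transition produces a photon with a unique energy (and thus wavelength). This count does not depend on Z.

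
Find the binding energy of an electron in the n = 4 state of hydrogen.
0.8504 eV

The ionization energy is the energy needed to remove the electron completely (n → ∞).

For hydrogen, E_n = -13.6057 eV / n².

At n = 4: E_4 = -13.6057 / 4² = -0.8503563 eV
At n = ∞: E_∞ = 0 eV

Ionization energy = E_∞ - E_4 = 0 - (-0.8503563) = 0.8503563 eV
Ionization energy ≈ 0.8504 eV

This is also called the binding energy of the electron in state n = 4.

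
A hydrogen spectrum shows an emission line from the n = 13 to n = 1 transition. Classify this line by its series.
Lyman series

The spectral series in hydrogen are named based on the final (lower) energy level:
- Lyman series: n_final = 1 (ultraviolet)
- Balmer series: n_final = 2 (visible/near-UV)
- Paschen series: n_final = 3 (infrared)
- Brackett series: n_final = 4 (infrared)
- Pfund series: n_final = 5 (far infrared)

Since this transition ends at n = 1, it belongs to the Lyman series.

For reference, this 13 → 1 line has photon energy
ΔE = 13.6057 eV × (1/1² - 1/13²) = 13.52519290 eV,
corresponding to wavelength λ = hc/ΔE = 1239.84 eV·nm / 13.52519290 eV = 91.668933 nm in the ultraviolet region.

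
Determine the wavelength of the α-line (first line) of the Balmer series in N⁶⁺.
13.3900 nm

The longest wavelength corresponds to the smallest energy transition in the series.
The Balmer series has all transitions ending at n_f = 2.

For N⁶⁺ (Z = 7), the first line (α-line) is the jump from n = 3 to n = 2:
E_3 = -13.6057 × 7² / 3² = -74.075478 eV
E_2 = -13.6057 × 7² / 2² = -166.669825 eV
ΔE = E_3 - E_2 = 92.594347 eV

λ = hc/E = 1239.84 eV·nm / 92.594347 eV
λ = 13.3900 nm

This is the α-line of the Balmer series in N⁶⁺.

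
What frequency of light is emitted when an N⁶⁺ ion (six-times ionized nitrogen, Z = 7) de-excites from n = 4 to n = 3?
7.836e+15 Hz

First, find the transition energy:
E_4 = -13.6057 × 7² / 4² = -41.667456 eV
E_3 = -13.6057 × 7² / 3² = -74.075478 eV
|ΔE| = |E_3 - E_4| = 32.408022 eV

Convert to Joules: E = 32.408022 eV × (1.602177 × 10⁻¹⁹ J/eV) = 5.19234e-18 J

Using E = hf:
f = E/h = 5.19234e-18 J / (6.62607 × 10⁻³⁴ J·s)
f = 7.836e+15 Hz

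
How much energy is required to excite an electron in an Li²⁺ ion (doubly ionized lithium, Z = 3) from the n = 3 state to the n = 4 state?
5.9525 eV

The energy levels of a hydrogen-like atom are E_n = -13.6057 Z² eV / n².

Energy at n = 3: E_3 = -13.6057 × 3² / 3² = -13.6057000 eV
Energy at n = 4: E_4 = -13.6057 × 3² / 4² = -7.6532063 eV

The excitation energy is the difference:
ΔE = E_4 - E_3
ΔE = -7.6532063 - (-13.6057000)
ΔE = 5.9525 eV

Since this is positive, energy must be absorbed (photon absorption).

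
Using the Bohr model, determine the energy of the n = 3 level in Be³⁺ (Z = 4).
-24.18791 eV

For hydrogen-like ions, the energy levels scale with Z²:
E_n = -13.6057 Z² / n² eV

For Be³⁺ (Z = 4) at n = 3:
E_3 = -13.6057 × 4² / 3²
E_3 = -13.6057 × 16 / 9
E_3 = -217.6912 / 9
E_3 = -24.18791 eV

The energy is 16 times more negative than hydrogen at the same n due to the stronger nuclear charge.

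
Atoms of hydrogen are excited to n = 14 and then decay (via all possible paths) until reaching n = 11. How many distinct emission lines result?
6

The electron can occupy levels n = 11, 12, ..., 14 during de-excitation — that is m = 14 - 11 + 1 = 4 distinct levels.

The number of distinct spectral lines equals the number of ways to choose 2 of these m levels (each pair gives one possible emission transition):

Number of lines = m(m-1)/2 = 4×3/2 = 6

These correspond to all possible transitions between the 4 levels:
14 → 13, 14 → 12, 14 → 11, 13 → 12, 13 → 11, 12 → 11

Each transition produces a photon with a unique energy (and thus wavelength). This count does not depend on Z.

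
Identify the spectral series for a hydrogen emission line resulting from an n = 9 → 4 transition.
Brackett series

The spectral series in hydrogen are named based on the final (lower) energy level:
- Lyman series: n_final = 1 (ultraviolet)
- Balmer series: n_final = 2 (visible/near-UV)
- Paschen series: n_final = 3 (infrared)
- Brackett series: n_final = 4 (infrared)
- Pfund series: n_final = 5 (far infrared)

Since this transition ends at n = 4, it belongs to the Brackett series.

For reference, this 9 → 4 line has photon energy
ΔE = 13.6057 eV × (1/4² - 1/9²) = 0.68238464506 eV,
corresponding to wavelength λ = hc/ΔE = 1239.84 eV·nm / 0.68238464506 eV = 1816.92248 nm in the infrared region.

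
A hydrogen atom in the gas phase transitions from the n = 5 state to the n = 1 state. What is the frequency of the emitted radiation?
3.1583e+15 Hz

First, find the transition energy:
E_5 = -13.6057 / 5² = -0.544228 eV
E_1 = -13.6057 / 1² = -13.605700 eV
|ΔE| = |E_1 - E_5| = 13.061472 eV

Convert to Joules: E = 13.061472 eV × (1.602177 × 10⁻¹⁹ J/eV) = 2.092679e-18 J

Using E = hf:
f = E/h = 2.092679e-18 J / (6.62607 × 10⁻³⁴ J·s)
f = 3.1583e+15 Hz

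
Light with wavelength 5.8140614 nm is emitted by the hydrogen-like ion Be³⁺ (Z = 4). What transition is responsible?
n = 7 → n = 1

First, find the photon energy from the wavelength (hc = 1239.84 eV·nm):
E = hc/λ = 1239.84 eV·nm / 5.8140614 nm = 213.24852 eV

The energy levels of Be³⁺ satisfy E_n = -13.6057 × 4² / n² eV, so an emission n_i → n_f releases
ΔE = 13.6057 × 4² × (1/n_f² − 1/n_i²) eV.

Setting ΔE equal to the photon energy:
1/n_f² − 1/n_i² = 213.24852 / (13.6057 × 4²) = 0.97959183

Since 1/n_i² must be positive, we need 1/n_f² > 0.97959183, i.e. n_f ≤ 1. For each allowed n_f, solve n_i = (1/n_f² − 0.97959183)^(−1/2) and check whether it is a whole number:
  n_f = 1: 1/n_i² = 1.00000000 − 0.97959183 = 0.02040817 → n_i = 7.000  → integer, n_i = 7 ✓

Only n_f = 1 gives an integer upper level, n_i = 7.

The transition is from n = 7 to n = 1 (emission).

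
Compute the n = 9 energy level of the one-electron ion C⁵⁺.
-6.0470 eV

For hydrogen-like ions, the energy levels scale with Z²:
E_n = -13.6057 Z² / n² eV

For C⁵⁺ (Z = 6) at n = 9:
E_9 = -13.6057 × 6² / 9²
E_9 = -13.6057 × 36 / 81
E_9 = -489.8052 / 81
E_9 = -6.0470 eV

The energy is 36 times more negative than hydrogen at the same n due to the stronger nuclear charge.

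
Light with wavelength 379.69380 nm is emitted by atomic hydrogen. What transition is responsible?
n = 10 → n = 2

First, find the photon energy from the wavelength (hc = 1239.84 eV·nm):
E = hc/λ = 1239.84 eV·nm / 379.69380 nm = 3.2653680 eV

The energy levels of hydrogen satisfy E_n = -13.6057 / n² eV, so an emission n_i → n_f releases
ΔE = 13.6057 × (1/n_f² − 1/n_i²) eV.

Setting ΔE equal to the photon energy:
1/n_f² − 1/n_i² = 3.2653680 / 13.6057 = 0.24000000

Since 1/n_i² must be positive, we need 1/n_f² > 0.24000000, i.e. n_f ≤ 2. For each allowed n_f, solve n_i = (1/n_f² − 0.24000000)^(−1/2) and check whether it is a whole number:
  n_f = 1: 1/n_i² = 1.00000000 − 0.24000000 = 0.76000000 → n_i = 1.147  (not an integer) ✗
  n_f = 2: 1/n_i² = 0.25000000 − 0.24000000 = 0.01000000 → n_i = 10.000  → integer, n_i = 10 ✓

Only n_f = 2 gives an integer upper level, n_i = 10.

The transition is from n = 10 to n = 2 (emission).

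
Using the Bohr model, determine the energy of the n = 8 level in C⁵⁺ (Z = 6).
-7.653206 eV

For hydrogen-like ions, the energy levels scale with Z²:
E_n = -13.6057 Z² / n² eV

For C⁵⁺ (Z = 6) at n = 8:
E_8 = -13.6057 × 6² / 8²
E_8 = -13.6057 × 36 / 64
E_8 = -489.8052 / 64
E_8 = -7.653206 eV

The energy is 36 times more negative than hydrogen at the same n due to the stronger nuclear charge.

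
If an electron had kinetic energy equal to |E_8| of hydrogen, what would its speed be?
2.735e+05 m/s (or 0.09122% of c)

The binding energy at n = 8 for hydrogen is:
E_8 = -13.6057/8² = -0.2125891 eV
|E_8| = 0.2125891 eV

Convert to Joules:
KE = 0.2125891 eV × (1.602177 × 10⁻¹⁹ J/eV) = 3.40605e-20 J

Using KE = ½mv²:
v = √(2·KE/m_e)
v = √(2 × 3.40605e-20 J / 9.10938 × 10⁻³¹ kg)
v = 2.735e+05 m/s

This is approximately 0.09122% the speed of light.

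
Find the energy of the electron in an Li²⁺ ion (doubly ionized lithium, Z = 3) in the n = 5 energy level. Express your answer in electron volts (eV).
-4.8981 eV

The energy levels of a hydrogen-like atom are given by:
E_n = -13.6057 Z² / n² eV  (with Z = 3 for Li²⁺)

For n = 5:
E_5 = -13.6057 × 3² / 5²
E_5 = -13.6057 × 9 / 25
E_5 = -4.8981 eV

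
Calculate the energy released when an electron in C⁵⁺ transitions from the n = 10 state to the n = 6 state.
8.70765 eV

The energy levels are E_n = -13.6057 Z² eV / n².

Energy at n = 10: E_10 = -13.6057 × 6² / 10² = -4.89805200 eV
Energy at n = 6: E_6 = -13.6057 × 6² / 6² = -13.60570000 eV

For emission (electron falling to lower state), the photon energy is:
E_photon = E_10 - E_6 = |-4.89805200 - (-13.60570000)|
E_photon = 8.70765 eV

This energy is carried away by the emitted photon.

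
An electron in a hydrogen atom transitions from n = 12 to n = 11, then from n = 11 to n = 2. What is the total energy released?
3.3069 eV

The energy levels of hydrogen are E_n = -13.6057 / n² eV.

First transition (12 → 11):
ΔE₁ = |E_11 - E_12|
ΔE₁ = |-0.1124438017 - (-0.0944840278)| = 0.0179598 eV

Second transition (11 → 2):
ΔE₂ = |E_2 - E_11|
ΔE₂ = |-3.4014250000 - (-0.1124438017)| = 3.2889812 eV

Total energy released:
E_total = ΔE₁ + ΔE₂ = 0.0179598 + 3.2889812 = 3.3069 eV

Note: This equals the direct transition 12 → 2: 3.3069 eV ✓
Energy is conserved regardless of the path taken.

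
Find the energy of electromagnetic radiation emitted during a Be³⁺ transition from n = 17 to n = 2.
53.6695 eV

The energy levels are E_n = -13.6057 Z² eV / n².

Energy at n = 17: E_17 = -13.6057 × 4² / 17² = -0.7532567 eV
Energy at n = 2: E_2 = -13.6057 × 4² / 2² = -54.4228000 eV

For emission (electron falling to lower state), the photon energy is:
E_photon = E_17 - E_2 = |-0.7532567 - (-54.4228000)|
E_photon = 53.6695 eV

This energy is carried away by the emitted photon.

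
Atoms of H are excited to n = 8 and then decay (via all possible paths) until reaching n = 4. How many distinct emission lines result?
10

The electron can occupy levels n = 4, 5, ..., 8 during de-excitation — that is m = 8 - 4 + 1 = 5 distinct levels.

The number of distinct spectral lines equals the number of ways to choose 2 of these m levels (each pair gives one possible emission transition):

Number of lines = m(m-1)/2 = 5×4/2 = 10

These correspond to all possible transitions between the 5 levels:
8 → 7, 8 → 6, 8 → 5, 8 → 4, 7 → 6, 7 → 5, 7 → 4, 6 → 5...

Each transition produces a photon with a unique energy (and thus wavelength). This count does not depend on Z.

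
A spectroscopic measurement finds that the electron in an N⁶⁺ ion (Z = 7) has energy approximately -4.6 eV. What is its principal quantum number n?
n = 12

The exact energy levels follow E_n = -13.6057 Z² / n² eV with Z = 7.

The measured value (-4.6 eV) is reported to only 2 significant figures, so we must test candidate n values and see which one matches to that precision.

Candidate energies:
  n = 10:  E = -13.6057 × 7² / 10² = -6.66679 eV
  n = 11:  E = -13.6057 × 7² / 11² = -5.50975 eV
  n = 12:  E = -13.6057 × 7² / 12² = -4.62972 eV  ← matches
  n = 13:  E = -13.6057 × 7² / 13² = -3.94485 eV
  n = 14:  E = -13.6057 × 7² / 14² = -3.40143 eV

Checking against the measurement of -4.6 eV (2 sig figs), only n = 12 agrees:
E_12 = -4.62972 eV, which rounds to -4.6 eV ✓

Therefore n = 12.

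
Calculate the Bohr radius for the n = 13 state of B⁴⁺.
1.78862 nm (or 17.88619 Å)

The Bohr radius formula is:
r_n = n² a₀ / Z

where a₀ = 0.05291772 nm is the Bohr radius.

For B⁴⁺ (Z = 5) at n = 13:
r_13 = 13² × 0.05291772 nm / 5
r_13 = 169 × 0.05291772 nm / 5
r_13 = 8.943095 nm / 5
r_13 = 1.78862 nm

The electron orbits at approximately 1.78862 nm from the nucleus.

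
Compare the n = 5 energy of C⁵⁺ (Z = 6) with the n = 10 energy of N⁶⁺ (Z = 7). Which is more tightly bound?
C⁵⁺ at n = 5 (E = -19.592208 eV)

Using E_n = -13.6057 Z² / n² eV:

C⁵⁺ (Z = 6) at n = 5:
E = -13.6057 × 6² / 5² = -13.6057 × 36 / 25 = -19.592208000 eV

N⁶⁺ (Z = 7) at n = 10:
E = -13.6057 × 7² / 10² = -13.6057 × 49 / 100 = -6.666793000 eV

Since -19.592208000 eV < -6.666793000 eV,
C⁵⁺ at n = 5 is more tightly bound (requires more energy to ionize).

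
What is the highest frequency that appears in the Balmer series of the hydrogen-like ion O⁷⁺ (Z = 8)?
5.26e+16 Hz

The series limit corresponds to the transition from n = ∞ to n = 2.
This is the highest energy (shortest wavelength) transition in the Balmer series.

E_∞ = 0 eV
E_2 = -13.6057 × 8² / 2² = -217.69120000 eV

Energy at series limit:
ΔE = E_∞ - E_2 = 0 - (-217.69120000) = 217.69120000 eV
E = 217.69120000 eV × (1.602177 × 10⁻¹⁹ J/eV) = 3.4878e-17 J
f = E/h = 3.4878e-17 J / (6.62607 × 10⁻³⁴ J·s) = 5.26e+16 Hz

This energy equals the ionization energy from the n = 2 state of O⁷⁺.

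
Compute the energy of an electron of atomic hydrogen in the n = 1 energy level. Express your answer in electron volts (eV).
-13.605700 eV

The energy levels of a hydrogen-like atom are given by:
E_n = -13.6057 eV / n²

For n = 1:
E_1 = -13.6057 eV / 1²
E_1 = -13.6057 eV / 1
E_1 = -13.605700 eV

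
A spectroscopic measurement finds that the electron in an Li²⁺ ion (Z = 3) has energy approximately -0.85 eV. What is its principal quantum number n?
n = 12

The exact energy levels follow E_n = -13.6057 Z² / n² eV with Z = 3.

The measured value (-0.85 eV) is reported to only 2 significant figures, so we must test candidate n values and see which one matches to that precision.

Candidate energies:
  n = 10:  E = -13.6057 × 3² / 10² = -1.224513 eV
  n = 11:  E = -13.6057 × 3² / 11² = -1.011994 eV
  n = 12:  E = -13.6057 × 3² / 12² = -0.850356 eV  ← matches
  n = 13:  E = -13.6057 × 3² / 13² = -0.724564 eV
  n = 14:  E = -13.6057 × 3² / 14² = -0.624752 eV

Checking against the measurement of -0.85 eV (2 sig figs), only n = 12 agrees:
E_12 = -0.850356 eV, which rounds to -0.85 eV ✓

Therefore n = 12.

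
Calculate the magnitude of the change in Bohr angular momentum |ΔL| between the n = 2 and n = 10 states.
8.44e-34 J·s (or 8ℏ)

In the Bohr model, L_n = nℏ where ℏ = 1.0546e-34 J·s.

L_10 = 10ℏ = 1.0546e-33 J·s
L_2 = 2ℏ = 2.1092e-34 J·s

ΔL = L_10 - L_2 = (10 - 2)ℏ = 8ℏ
ΔL = 8 × 1.0546e-34 J·s = 8.44e-34 J·s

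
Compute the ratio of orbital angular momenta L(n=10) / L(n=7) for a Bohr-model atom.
1.42857

In the Bohr model, L_n = nℏ, so the ratio is purely the ratio of quantum numbers:

L_10/L_7 = 10ℏ / 7ℏ = 10/7 = 1.42857

The angular momentum scales linearly with n.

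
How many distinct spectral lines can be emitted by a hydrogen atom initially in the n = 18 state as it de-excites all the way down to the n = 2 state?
136

The electron can occupy levels n = 2, 3, ..., 18 during de-excitation — that is m = 18 - 2 + 1 = 17 distinct levels.

The number of distinct spectral lines equals the number of ways to choose 2 of these m levels (each pair gives one possible emission transition):

Number of lines = m(m-1)/2 = 17×16/2 = 136

These correspond to all possible transitions between the 17 levels:
18 → 17, 18 → 16, 18 → 15, 18 → 14, 18 → 13, 18 → 12, 18 → 11, 18 → 10...

Each transition produces a photon with a unique energy (and thus wavelength). This count does not depend on Z.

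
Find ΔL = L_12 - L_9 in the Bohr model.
3.164e-34 J·s (or 3ℏ)

In the Bohr model, L_n = nℏ where ℏ = 1.05457e-34 J·s.

L_12 = 12ℏ = 1.26548e-33 J·s
L_9 = 9ℏ = 9.49113e-34 J·s

ΔL = L_12 - L_9 = (12 - 9)ℏ = 3ℏ
ΔL = 3 × 1.05457e-34 J·s = 3.164e-34 J·s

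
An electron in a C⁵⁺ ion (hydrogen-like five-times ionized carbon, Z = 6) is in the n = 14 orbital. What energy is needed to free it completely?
2.499 eV

The ionization energy is the energy needed to remove the electron completely (n → ∞).

For a hydrogen-like ion with Z = 6, E_n = -13.6057 Z² / n² eV.

At n = 14: E_14 = -13.6057 × 6² / 14² = -2.499006 eV
At n = ∞: E_∞ = 0 eV

Ionization energy = E_∞ - E_14 = 0 - (-2.499006) = 2.499006 eV
Ionization energy ≈ 2.499 eV

This is also called the binding energy of the electron in state n = 14.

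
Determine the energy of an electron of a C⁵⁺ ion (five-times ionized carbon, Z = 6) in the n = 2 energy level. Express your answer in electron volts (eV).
-122.45130 eV

The energy levels of a hydrogen-like atom are given by:
E_n = -13.6057 Z² / n² eV  (with Z = 6 for C⁵⁺)

For n = 2:
E_2 = -13.6057 × 6² / 2²
E_2 = -13.6057 × 36 / 4
E_2 = -122.45130 eV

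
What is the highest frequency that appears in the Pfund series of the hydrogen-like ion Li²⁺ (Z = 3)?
1.18434e+15 Hz

The series limit corresponds to the transition from n = ∞ to n = 5.
This is the highest energy (shortest wavelength) transition in the Pfund series.

E_∞ = 0 eV
E_5 = -13.6057 × 3² / 5² = -4.89805200 eV

Energy at series limit:
ΔE = E_∞ - E_5 = 0 - (-4.89805200) = 4.89805200 eV
E = 4.89805200 eV × (1.602177 × 10⁻¹⁹ J/eV) = 7.8475463e-19 J
f = E/h = 7.8475463e-19 J / (6.62607 × 10⁻³⁴ J·s) = 1.18434e+15 Hz

This energy equals the ionization energy from the n = 5 state of Li²⁺.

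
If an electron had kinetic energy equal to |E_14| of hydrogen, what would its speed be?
1.56264e+05 m/s (or 0.05212% of c)

The binding energy at n = 14 for hydrogen is:
E_14 = -13.6057/14² = -0.0694168367 eV
|E_14| = 0.0694168367 eV

Convert to Joules:
KE = 0.0694168367 eV × (1.602177 × 10⁻¹⁹ J/eV) = 1.1121806e-20 J

Using KE = ½mv²:
v = √(2·KE/m_e)
v = √(2 × 1.1121806e-20 J / 9.10938 × 10⁻³¹ kg)
v = 1.56264e+05 m/s

This is approximately 0.05212% the speed of light.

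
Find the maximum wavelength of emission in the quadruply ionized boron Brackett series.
162.0027 nm

The longest wavelength corresponds to the smallest energy transition in the series.
The Brackett series has all transitions ending at n_f = 4.

For B⁴⁺ (Z = 5), the first line (α-line) is the jump from n = 5 to n = 4:
E_5 = -13.6057 × 5² / 5² = -13.60570000 eV
E_4 = -13.6057 × 5² / 4² = -21.25890625 eV
ΔE = E_5 - E_4 = 7.65320625 eV

λ = hc/E = 1239.84 eV·nm / 7.65320625 eV
λ = 162.0027 nm

This is the α-line of the Brackett series in B⁴⁺.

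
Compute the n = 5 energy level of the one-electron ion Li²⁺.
-4.898 eV

For hydrogen-like ions, the energy levels scale with Z²:
E_n = -13.6057 Z² / n² eV

For Li²⁺ (Z = 3) at n = 5:
E_5 = -13.6057 × 3² / 5²
E_5 = -13.6057 × 9 / 25
E_5 = -122.4513 / 25
E_5 = -4.898 eV

The energy is 9 times more negative than hydrogen at the same n due to the stronger nuclear charge.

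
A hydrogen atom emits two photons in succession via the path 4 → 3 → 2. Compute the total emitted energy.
2.55107 eV

The energy levels of hydrogen are E_n = -13.6057 / n² eV.

First transition (4 → 3):
ΔE₁ = |E_3 - E_4|
ΔE₁ = |-1.51174444444 - (-0.85035625000)| = 0.66138819 eV

Second transition (3 → 2):
ΔE₂ = |E_2 - E_3|
ΔE₂ = |-3.40142500000 - (-1.51174444444)| = 1.88968056 eV

Total energy released:
E_total = ΔE₁ + ΔE₂ = 0.66138819 + 1.88968056 = 2.55107 eV

Note: This equals the direct transition 4 → 2: 2.55107 eV ✓
Energy is conserved regardless of the path taken.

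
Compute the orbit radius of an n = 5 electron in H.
1.3229 nm (or 13.2294 Å)

The Bohr radius formula is:
r_n = n² a₀ / Z

where a₀ = 0.0529177 nm is the Bohr radius.

For H (Z = 1) at n = 5:
r_5 = 5² × 0.0529177 nm / 1
r_5 = 25 × 0.0529177 nm / 1
r_5 = 1.32294 nm / 1
r_5 = 1.3229 nm

The electron orbits at approximately 1.3229 nm from the nucleus.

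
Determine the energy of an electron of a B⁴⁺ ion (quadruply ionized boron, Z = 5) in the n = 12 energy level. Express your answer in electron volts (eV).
-2.3621 eV

The energy levels of a hydrogen-like atom are given by:
E_n = -13.6057 Z² / n² eV  (with Z = 5 for B⁴⁺)

For n = 12:
E_12 = -13.6057 × 5² / 12²
E_12 = -13.6057 × 25 / 144
E_12 = -2.3621 eV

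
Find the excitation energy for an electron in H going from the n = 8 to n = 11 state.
0.10015 eV

The energy levels of a hydrogen-like atom are E_n = -13.6057 eV / n².

Energy at n = 8: E_8 = -13.6057 / 8² = -0.21258906 eV
Energy at n = 11: E_11 = -13.6057 / 11² = -0.11244380 eV

The excitation energy is the difference:
ΔE = E_11 - E_8
ΔE = -0.11244380 - (-0.21258906)
ΔE = 0.10015 eV

Since this is positive, energy must be absorbed (photon absorption).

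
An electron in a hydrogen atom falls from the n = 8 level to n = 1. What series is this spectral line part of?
Lyman series

The spectral series in hydrogen are named based on the final (lower) energy level:
- Lyman series: n_final = 1 (ultraviolet)
- Balmer series: n_final = 2 (visible/near-UV)
- Paschen series: n_final = 3 (infrared)
- Brackett series: n_final = 4 (infrared)
- Pfund series: n_final = 5 (far infrared)

Since this transition ends at n = 1, it belongs to the Lyman series.

For reference, this 8 → 1 line has photon energy
ΔE = 13.6057 eV × (1/1² - 1/8²) = 13.39311 eV,
corresponding to wavelength λ = hc/ΔE = 1239.84 eV·nm / 13.39311 eV = 92.573 nm in the ultraviolet region.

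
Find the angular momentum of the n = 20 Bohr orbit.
2.11e-33 J·s (or 20ℏ)

In the Bohr model, angular momentum is quantized:
L = nℏ

where ℏ = h/(2π) = 1.0546e-34 J·s

For n = 20:
L = 20 × 1.0546e-34 J·s
L = 2.11e-33 J·s

This can also be written as L = 20ℏ.
The angular momentum is an integer multiple of the reduced Planck constant.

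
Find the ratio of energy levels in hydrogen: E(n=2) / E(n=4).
4.0000

Using E_n = -13.6057 Z² / n² eV with Z = 1:

E_2 = -13.6057 / 2² = -13.6057 / 4 = -3.4014250000 eV
E_4 = -13.6057 / 4² = -13.6057 / 16 = -0.8503562500 eV

The ratio is:
E_2/E_4 = (-3.4014250000) / (-0.8503562500)
E_2/E_4 = (-13.6057/4) / (-13.6057/16)
E_2/E_4 = 16/4
E_2/E_4 = 4.0000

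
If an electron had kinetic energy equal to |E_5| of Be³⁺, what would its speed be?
1.75e+06 m/s (or 0.583784% of c)

The binding energy at n = 5 for Be³⁺ is:
E_5 = -13.6057 × 4²/5² = -8.70764800 eV
|E_5| = 8.70764800 eV

Convert to Joules:
KE = 8.70764800 eV × (1.602177 × 10⁻¹⁹ J/eV) = 1.3951e-18 J

Using KE = ½mv²:
v = √(2·KE/m_e)
v = √(2 × 1.3951e-18 J / 9.10938 × 10⁻³¹ kg)
v = 1.75e+06 m/s

This is approximately 0.583784% the speed of light.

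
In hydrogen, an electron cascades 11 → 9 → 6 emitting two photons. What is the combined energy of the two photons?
0.265 eV

The energy levels of hydrogen are E_n = -13.6057 / n² eV.

First transition (11 → 9):
ΔE₁ = |E_9 - E_11|
ΔE₁ = |-0.167971605 - (-0.112443802)| = 0.055528 eV

Second transition (9 → 6):
ΔE₂ = |E_6 - E_9|
ΔE₂ = |-0.377936111 - (-0.167971605)| = 0.209965 eV

Total energy released:
E_total = ΔE₁ + ΔE₂ = 0.055528 + 0.209965 = 0.265 eV

Note: This equals the direct transition 11 → 6: 0.265 eV ✓
Energy is conserved regardless of the path taken.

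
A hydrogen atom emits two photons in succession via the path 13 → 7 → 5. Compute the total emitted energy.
0.46 eV

The energy levels of hydrogen are E_n = -13.6057 / n² eV.

First transition (13 → 7):
ΔE₁ = |E_7 - E_13|
ΔE₁ = |-0.27766735 - (-0.08050710)| = 0.19716 eV

Second transition (7 → 5):
ΔE₂ = |E_5 - E_7|
ΔE₂ = |-0.54422800 - (-0.27766735)| = 0.26656 eV

Total energy released:
E_total = ΔE₁ + ΔE₂ = 0.19716 + 0.26656 = 0.46 eV

Note: This equals the direct transition 13 → 5: 0.46 eV ✓
Energy is conserved regardless of the path taken.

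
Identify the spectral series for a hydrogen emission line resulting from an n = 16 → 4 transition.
Brackett series

The spectral series in hydrogen are named based on the final (lower) energy level:
- Lyman series: n_final = 1 (ultraviolet)
- Balmer series: n_final = 2 (visible/near-UV)
- Paschen series: n_final = 3 (infrared)
- Brackett series: n_final = 4 (infrared)
- Pfund series: n_final = 5 (far infrared)

Since this transition ends at n = 4, it belongs to the Brackett series.

For reference, this 16 → 4 line has photon energy
ΔE = 13.6057 eV × (1/4² - 1/16²) = 0.79720898 eV,
corresponding to wavelength λ = hc/ΔE = 1239.84 eV·nm / 0.79720898 eV = 1555.23 nm in the infrared region.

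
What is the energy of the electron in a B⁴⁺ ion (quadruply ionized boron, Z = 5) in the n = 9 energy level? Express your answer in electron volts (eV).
-4.199290 eV

The energy levels of a hydrogen-like atom are given by:
E_n = -13.6057 Z² / n² eV  (with Z = 5 for B⁴⁺)

For n = 9:
E_9 = -13.6057 × 5² / 9²
E_9 = -13.6057 × 25 / 81
E_9 = -4.199290 eV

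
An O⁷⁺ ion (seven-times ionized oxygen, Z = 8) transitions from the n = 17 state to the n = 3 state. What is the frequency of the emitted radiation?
2.26659e+16 Hz

First, find the transition energy:
E_17 = -13.6057 × 8² / 17² = -3.0130270 eV
E_3 = -13.6057 × 8² / 3² = -96.7516444 eV
|ΔE| = |E_3 - E_17| = 93.7386174 eV

Convert to Joules: E = 93.7386174 eV × (1.602177 × 10⁻¹⁹ J/eV) = 1.5018586e-17 J

Using E = hf:
f = E/h = 1.5018586e-17 J / (6.62607 × 10⁻³⁴ J·s)
f = 2.26659e+16 Hz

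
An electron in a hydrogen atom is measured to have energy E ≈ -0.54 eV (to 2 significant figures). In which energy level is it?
n = 5

The exact energy levels follow E_n = -13.6057 eV / n².

The measured value (-0.54 eV) is reported to only 2 significant figures, so we must test candidate n values and see which one matches to that precision.

Candidate energies:
  n = 3:  E = -13.6057/3² = -1.51174 eV
  n = 4:  E = -13.6057/4² = -0.85036 eV
  n = 5:  E = -13.6057/5² = -0.54423 eV  ← matches
  n = 6:  E = -13.6057/6² = -0.37794 eV
  n = 7:  E = -13.6057/7² = -0.27767 eV

Checking against the measurement of -0.54 eV (2 sig figs), only n = 5 agrees:
E_5 = -0.54423 eV, which rounds to -0.54 eV ✓

Therefore n = 5.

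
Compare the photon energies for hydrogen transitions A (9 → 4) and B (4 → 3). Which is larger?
9 → 4

Calculate the energy for each transition:

Transition 9 → 4:
ΔE₁ = |E_4 - E_9| = |-13.6057/4² - (-13.6057/9²)|
ΔE₁ = |-0.85035625 - (-0.16797160)| = 0.68238 eV

Transition 4 → 3:
ΔE₂ = |E_3 - E_4| = |-13.6057/3² - (-13.6057/4²)|
ΔE₂ = |-1.51174444 - (-0.85035625)| = 0.66139 eV

Since 0.68238 eV > 0.66139 eV, the transition 9 → 4 emits the more energetic photon.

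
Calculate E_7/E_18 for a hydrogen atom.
6.612

Using E_n = -13.6057 Z² / n² eV with Z = 1:

E_7 = -13.6057 / 7² = -13.6057 / 49 = -0.277667347 eV
E_18 = -13.6057 / 18² = -13.6057 / 324 = -0.041992901 eV

The ratio is:
E_7/E_18 = (-0.277667347) / (-0.041992901)
E_7/E_18 = (-13.6057/49) / (-13.6057/324)
E_7/E_18 = 324/49
E_7/E_18 = 6.612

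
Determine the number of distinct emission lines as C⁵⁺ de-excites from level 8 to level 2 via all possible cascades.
21

The electron can occupy levels n = 2, 3, ..., 8 during de-excitation — that is m = 8 - 2 + 1 = 7 distinct levels.

The number of distinct spectral lines equals the number of ways to choose 2 of these m levels (each pair gives one possible emission transition):

Number of lines = m(m-1)/2 = 7×6/2 = 21

These correspond to all possible transitions between the 7 levels:
8 → 7, 8 → 6, 8 → 5, 8 → 4, 8 → 3, 8 → 2, 7 → 6, 7 → 5...

Each transition produces a photon with a unique energy (and thus wavelength). This count does not depend on Z.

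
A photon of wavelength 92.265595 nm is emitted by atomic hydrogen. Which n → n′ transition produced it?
n = 9 → n = 1

First, find the photon energy from the wavelength (hc = 1239.84 eV·nm):
E = hc/λ = 1239.84 eV·nm / 92.265595 nm = 13.437728 eV

The energy levels of hydrogen satisfy E_n = -13.6057 / n² eV, so an emission n_i → n_f releases
ΔE = 13.6057 × (1/n_f² − 1/n_i²) eV.

Setting ΔE equal to the photon energy:
1/n_f² − 1/n_i² = 13.437728 / 13.6057 = 0.98765429

Since 1/n_i² must be positive, we need 1/n_f² > 0.98765429, i.e. n_f ≤ 1. For each allowed n_f, solve n_i = (1/n_f² − 0.98765429)^(−1/2) and check whether it is a whole number:
  n_f = 1: 1/n_i² = 1.00000000 − 0.98765429 = 0.01234571 → n_i = 9.000  → integer, n_i = 9 ✓

Only n_f = 1 gives an integer upper level, n_i = 9.

The transition is from n = 9 to n = 1 (emission).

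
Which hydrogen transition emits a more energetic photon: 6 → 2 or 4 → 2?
6 → 2

Calculate the energy for each transition:

Transition 6 → 2:
ΔE₁ = |E_2 - E_6| = |-13.6057/2² - (-13.6057/6²)|
ΔE₁ = |-3.401425000000 - (-0.377936111111)| = 3.023488889 eV

Transition 4 → 2:
ΔE₂ = |E_2 - E_4| = |-13.6057/2² - (-13.6057/4²)|
ΔE₂ = |-3.401425000000 - (-0.850356250000)| = 2.551068750 eV

Since 3.023488889 eV > 2.551068750 eV, the transition 6 → 2 emits the more energetic photon.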